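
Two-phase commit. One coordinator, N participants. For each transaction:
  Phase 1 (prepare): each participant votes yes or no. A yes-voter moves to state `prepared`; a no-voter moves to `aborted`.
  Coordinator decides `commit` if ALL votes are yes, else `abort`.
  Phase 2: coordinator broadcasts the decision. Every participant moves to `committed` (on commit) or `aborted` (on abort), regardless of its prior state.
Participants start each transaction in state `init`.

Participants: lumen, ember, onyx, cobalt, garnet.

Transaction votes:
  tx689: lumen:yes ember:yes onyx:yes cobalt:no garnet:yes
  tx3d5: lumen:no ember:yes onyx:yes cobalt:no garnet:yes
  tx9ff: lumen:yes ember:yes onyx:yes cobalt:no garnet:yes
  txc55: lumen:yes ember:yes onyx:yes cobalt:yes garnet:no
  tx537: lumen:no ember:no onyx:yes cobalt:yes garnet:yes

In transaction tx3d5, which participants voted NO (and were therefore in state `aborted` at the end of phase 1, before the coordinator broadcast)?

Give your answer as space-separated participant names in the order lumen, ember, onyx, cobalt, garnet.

Answer: lumen cobalt

Derivation:
Txn tx3d5 phase 1: lumen no -> aborted; ember yes -> prepared; onyx yes -> prepared; cobalt no -> aborted; garnet yes -> prepared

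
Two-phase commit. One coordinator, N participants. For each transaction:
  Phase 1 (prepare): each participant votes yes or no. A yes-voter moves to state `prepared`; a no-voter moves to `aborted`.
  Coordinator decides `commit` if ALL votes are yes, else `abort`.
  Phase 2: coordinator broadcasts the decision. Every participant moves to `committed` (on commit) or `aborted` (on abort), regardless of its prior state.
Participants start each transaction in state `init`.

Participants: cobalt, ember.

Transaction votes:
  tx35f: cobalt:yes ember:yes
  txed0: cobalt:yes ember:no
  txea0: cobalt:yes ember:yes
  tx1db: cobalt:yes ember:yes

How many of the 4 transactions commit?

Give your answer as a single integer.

Answer: 3

Derivation:
tx35f: all yes -> commit (commits=1)
txed0: no from ember -> abort (commits=1)
txea0: all yes -> commit (commits=2)
tx1db: all yes -> commit (commits=3)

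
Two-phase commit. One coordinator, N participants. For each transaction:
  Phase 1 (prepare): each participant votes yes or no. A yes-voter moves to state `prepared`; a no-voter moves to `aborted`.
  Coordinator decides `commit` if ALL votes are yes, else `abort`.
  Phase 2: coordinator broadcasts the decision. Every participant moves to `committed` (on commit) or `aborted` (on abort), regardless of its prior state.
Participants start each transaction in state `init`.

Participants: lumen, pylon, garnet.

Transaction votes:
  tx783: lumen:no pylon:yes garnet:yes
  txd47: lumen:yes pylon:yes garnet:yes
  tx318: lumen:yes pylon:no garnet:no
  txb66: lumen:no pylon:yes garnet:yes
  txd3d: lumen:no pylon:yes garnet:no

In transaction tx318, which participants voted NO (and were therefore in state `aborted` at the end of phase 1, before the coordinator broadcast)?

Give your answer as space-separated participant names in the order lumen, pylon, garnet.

Answer: pylon garnet

Derivation:
Txn tx318 phase 1: lumen yes -> prepared; pylon no -> aborted; garnet no -> aborted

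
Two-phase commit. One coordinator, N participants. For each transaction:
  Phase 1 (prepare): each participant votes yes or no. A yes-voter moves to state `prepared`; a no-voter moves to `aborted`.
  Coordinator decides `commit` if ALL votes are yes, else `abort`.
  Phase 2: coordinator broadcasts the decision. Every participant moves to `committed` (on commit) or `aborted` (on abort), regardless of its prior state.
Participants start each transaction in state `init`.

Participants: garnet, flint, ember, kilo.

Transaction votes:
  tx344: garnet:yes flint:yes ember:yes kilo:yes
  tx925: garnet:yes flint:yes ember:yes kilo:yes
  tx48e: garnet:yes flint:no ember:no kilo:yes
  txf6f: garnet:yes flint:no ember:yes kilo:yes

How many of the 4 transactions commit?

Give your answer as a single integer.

tx344: all yes -> commit (commits=1)
tx925: all yes -> commit (commits=2)
tx48e: no from flint, ember -> abort (commits=2)
txf6f: no from flint -> abort (commits=2)

Answer: 2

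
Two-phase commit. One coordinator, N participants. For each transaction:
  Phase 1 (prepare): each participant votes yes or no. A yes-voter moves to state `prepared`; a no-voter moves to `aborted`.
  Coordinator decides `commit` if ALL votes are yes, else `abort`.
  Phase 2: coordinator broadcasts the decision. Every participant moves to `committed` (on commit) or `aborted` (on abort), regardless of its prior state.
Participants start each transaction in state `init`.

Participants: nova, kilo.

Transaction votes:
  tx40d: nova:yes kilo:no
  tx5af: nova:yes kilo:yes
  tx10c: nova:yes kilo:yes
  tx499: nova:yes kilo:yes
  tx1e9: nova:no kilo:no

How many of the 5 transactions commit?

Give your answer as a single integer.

Answer: 3

Derivation:
tx40d: no from kilo -> abort (commits=0)
tx5af: all yes -> commit (commits=1)
tx10c: all yes -> commit (commits=2)
tx499: all yes -> commit (commits=3)
tx1e9: no from nova, kilo -> abort (commits=3)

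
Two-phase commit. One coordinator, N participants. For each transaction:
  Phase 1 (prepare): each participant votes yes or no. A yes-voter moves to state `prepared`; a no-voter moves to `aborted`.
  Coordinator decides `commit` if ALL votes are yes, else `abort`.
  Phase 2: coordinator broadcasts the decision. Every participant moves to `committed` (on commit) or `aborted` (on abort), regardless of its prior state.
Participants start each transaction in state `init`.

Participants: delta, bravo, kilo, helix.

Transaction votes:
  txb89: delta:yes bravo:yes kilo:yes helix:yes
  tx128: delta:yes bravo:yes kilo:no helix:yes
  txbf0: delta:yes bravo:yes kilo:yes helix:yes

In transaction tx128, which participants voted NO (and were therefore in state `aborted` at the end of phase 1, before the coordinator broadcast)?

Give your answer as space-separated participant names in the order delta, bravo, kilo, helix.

Txn tx128 phase 1: delta yes -> prepared; bravo yes -> prepared; kilo no -> aborted; helix yes -> prepared

Answer: kilo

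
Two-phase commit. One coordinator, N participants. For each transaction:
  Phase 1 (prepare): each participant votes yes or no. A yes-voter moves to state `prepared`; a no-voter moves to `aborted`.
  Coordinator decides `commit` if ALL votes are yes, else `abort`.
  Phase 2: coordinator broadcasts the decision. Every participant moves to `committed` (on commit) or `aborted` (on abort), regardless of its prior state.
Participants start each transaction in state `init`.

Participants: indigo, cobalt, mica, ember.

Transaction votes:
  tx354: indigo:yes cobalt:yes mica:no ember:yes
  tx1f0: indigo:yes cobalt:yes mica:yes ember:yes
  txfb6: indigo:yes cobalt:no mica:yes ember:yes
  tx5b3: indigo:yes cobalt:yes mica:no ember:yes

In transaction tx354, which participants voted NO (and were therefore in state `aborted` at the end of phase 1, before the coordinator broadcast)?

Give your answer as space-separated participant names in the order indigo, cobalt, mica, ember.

Answer: mica

Derivation:
Txn tx354 phase 1: indigo yes -> prepared; cobalt yes -> prepared; mica no -> aborted; ember yes -> prepared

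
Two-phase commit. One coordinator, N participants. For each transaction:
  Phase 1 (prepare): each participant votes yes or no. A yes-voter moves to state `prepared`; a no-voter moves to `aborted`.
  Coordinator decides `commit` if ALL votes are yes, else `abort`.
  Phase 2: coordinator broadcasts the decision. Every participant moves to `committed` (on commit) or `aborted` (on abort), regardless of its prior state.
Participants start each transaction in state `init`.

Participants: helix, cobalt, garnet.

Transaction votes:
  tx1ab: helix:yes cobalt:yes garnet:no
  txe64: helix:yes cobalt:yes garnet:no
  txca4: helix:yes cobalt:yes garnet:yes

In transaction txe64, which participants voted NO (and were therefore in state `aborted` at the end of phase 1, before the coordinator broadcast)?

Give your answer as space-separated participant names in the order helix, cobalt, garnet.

Txn txe64 phase 1: helix yes -> prepared; cobalt yes -> prepared; garnet no -> aborted

Answer: garnet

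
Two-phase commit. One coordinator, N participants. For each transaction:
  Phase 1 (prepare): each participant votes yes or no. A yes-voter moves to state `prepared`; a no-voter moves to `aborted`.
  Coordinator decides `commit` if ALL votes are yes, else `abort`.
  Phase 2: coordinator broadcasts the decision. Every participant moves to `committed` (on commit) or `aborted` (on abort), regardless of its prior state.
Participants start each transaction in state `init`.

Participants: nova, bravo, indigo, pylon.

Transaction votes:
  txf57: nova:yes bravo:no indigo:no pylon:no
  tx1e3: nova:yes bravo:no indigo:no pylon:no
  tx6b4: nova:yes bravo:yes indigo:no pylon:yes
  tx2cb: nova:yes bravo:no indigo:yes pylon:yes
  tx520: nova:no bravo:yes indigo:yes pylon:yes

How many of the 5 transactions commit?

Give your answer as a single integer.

txf57: no from bravo, indigo, pylon -> abort (commits=0)
tx1e3: no from bravo, indigo, pylon -> abort (commits=0)
tx6b4: no from indigo -> abort (commits=0)
tx2cb: no from bravo -> abort (commits=0)
tx520: no from nova -> abort (commits=0)

Answer: 0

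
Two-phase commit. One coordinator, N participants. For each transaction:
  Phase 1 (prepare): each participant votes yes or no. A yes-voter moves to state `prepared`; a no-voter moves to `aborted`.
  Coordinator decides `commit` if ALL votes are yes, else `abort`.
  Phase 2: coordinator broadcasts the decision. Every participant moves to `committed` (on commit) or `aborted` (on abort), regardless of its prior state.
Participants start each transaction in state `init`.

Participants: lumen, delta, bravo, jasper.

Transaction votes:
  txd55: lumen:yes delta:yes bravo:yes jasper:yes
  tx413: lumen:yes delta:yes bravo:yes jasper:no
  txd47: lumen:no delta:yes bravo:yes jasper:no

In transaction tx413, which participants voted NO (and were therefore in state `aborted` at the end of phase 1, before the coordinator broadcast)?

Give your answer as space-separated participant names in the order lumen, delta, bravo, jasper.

Answer: jasper

Derivation:
Txn tx413 phase 1: lumen yes -> prepared; delta yes -> prepared; bravo yes -> prepared; jasper no -> aborted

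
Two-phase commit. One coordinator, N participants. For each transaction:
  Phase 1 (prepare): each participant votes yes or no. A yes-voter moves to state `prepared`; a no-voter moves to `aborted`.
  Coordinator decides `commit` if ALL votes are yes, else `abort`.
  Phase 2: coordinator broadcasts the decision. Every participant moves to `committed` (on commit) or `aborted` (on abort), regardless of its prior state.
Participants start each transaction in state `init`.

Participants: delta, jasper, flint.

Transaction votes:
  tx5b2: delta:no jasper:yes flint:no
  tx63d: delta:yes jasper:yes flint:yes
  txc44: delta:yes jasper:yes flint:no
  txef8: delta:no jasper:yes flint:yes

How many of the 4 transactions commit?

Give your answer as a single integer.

Answer: 1

Derivation:
tx5b2: no from delta, flint -> abort (commits=0)
tx63d: all yes -> commit (commits=1)
txc44: no from flint -> abort (commits=1)
txef8: no from delta -> abort (commits=1)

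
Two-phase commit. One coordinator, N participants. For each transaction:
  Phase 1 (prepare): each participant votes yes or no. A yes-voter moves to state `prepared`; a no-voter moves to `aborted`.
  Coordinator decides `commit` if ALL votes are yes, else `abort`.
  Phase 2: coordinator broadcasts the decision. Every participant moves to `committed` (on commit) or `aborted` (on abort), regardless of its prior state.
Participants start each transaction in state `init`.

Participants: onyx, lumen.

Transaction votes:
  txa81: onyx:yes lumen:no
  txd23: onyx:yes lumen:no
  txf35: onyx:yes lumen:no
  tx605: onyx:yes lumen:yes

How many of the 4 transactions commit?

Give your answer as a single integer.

txa81: no from lumen -> abort (commits=0)
txd23: no from lumen -> abort (commits=0)
txf35: no from lumen -> abort (commits=0)
tx605: all yes -> commit (commits=1)

Answer: 1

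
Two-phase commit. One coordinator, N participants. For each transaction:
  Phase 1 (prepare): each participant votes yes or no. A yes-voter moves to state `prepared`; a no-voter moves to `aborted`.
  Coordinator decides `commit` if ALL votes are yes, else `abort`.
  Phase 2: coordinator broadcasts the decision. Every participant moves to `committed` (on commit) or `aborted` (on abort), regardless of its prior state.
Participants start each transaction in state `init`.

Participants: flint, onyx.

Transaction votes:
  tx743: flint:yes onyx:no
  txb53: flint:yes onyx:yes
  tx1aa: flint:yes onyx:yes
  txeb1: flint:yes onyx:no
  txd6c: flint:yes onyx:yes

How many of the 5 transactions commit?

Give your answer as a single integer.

Answer: 3

Derivation:
tx743: no from onyx -> abort (commits=0)
txb53: all yes -> commit (commits=1)
tx1aa: all yes -> commit (commits=2)
txeb1: no from onyx -> abort (commits=2)
txd6c: all yes -> commit (commits=3)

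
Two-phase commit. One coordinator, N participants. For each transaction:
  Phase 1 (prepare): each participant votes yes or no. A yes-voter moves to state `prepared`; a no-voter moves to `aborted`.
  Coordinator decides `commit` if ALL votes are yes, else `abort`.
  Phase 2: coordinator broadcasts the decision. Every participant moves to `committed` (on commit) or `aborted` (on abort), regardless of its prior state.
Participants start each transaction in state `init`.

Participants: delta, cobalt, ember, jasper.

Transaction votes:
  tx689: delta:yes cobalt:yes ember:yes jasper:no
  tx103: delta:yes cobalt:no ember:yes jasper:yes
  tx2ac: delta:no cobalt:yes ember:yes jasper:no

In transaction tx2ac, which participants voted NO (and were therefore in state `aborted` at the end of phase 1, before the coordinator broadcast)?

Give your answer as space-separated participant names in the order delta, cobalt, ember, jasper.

Answer: delta jasper

Derivation:
Txn tx2ac phase 1: delta no -> aborted; cobalt yes -> prepared; ember yes -> prepared; jasper no -> aborted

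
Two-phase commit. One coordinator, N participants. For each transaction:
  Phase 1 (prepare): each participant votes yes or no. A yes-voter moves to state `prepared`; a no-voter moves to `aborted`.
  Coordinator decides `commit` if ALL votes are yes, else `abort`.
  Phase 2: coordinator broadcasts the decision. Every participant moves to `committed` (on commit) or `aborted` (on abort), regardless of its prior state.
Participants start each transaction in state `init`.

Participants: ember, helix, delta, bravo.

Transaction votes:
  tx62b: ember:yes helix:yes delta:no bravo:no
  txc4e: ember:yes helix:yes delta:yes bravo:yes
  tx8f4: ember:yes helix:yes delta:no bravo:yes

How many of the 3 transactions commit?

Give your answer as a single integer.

tx62b: no from delta, bravo -> abort (commits=0)
txc4e: all yes -> commit (commits=1)
tx8f4: no from delta -> abort (commits=1)

Answer: 1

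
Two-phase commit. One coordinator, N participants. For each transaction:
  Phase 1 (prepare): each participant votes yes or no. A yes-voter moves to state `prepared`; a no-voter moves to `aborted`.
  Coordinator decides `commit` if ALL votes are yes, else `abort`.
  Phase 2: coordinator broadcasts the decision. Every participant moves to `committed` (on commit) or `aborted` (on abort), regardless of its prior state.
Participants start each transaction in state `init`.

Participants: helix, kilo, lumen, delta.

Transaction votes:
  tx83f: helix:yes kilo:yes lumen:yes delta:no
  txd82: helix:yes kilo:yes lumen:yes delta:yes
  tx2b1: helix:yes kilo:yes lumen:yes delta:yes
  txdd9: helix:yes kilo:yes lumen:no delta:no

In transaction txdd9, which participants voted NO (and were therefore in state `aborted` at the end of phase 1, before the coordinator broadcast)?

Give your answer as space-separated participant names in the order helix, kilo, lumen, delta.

Answer: lumen delta

Derivation:
Txn txdd9 phase 1: helix yes -> prepared; kilo yes -> prepared; lumen no -> aborted; delta no -> aborted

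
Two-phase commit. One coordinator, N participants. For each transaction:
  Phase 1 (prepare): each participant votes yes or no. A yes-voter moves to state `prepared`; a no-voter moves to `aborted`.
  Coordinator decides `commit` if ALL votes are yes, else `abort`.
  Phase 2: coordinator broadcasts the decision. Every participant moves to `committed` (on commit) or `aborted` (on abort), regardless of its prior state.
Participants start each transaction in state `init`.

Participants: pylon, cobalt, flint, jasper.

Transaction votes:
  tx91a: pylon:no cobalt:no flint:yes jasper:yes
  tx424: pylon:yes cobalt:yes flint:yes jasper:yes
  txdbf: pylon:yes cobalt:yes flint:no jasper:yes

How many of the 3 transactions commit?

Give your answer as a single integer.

Answer: 1

Derivation:
tx91a: no from pylon, cobalt -> abort (commits=0)
tx424: all yes -> commit (commits=1)
txdbf: no from flint -> abort (commits=1)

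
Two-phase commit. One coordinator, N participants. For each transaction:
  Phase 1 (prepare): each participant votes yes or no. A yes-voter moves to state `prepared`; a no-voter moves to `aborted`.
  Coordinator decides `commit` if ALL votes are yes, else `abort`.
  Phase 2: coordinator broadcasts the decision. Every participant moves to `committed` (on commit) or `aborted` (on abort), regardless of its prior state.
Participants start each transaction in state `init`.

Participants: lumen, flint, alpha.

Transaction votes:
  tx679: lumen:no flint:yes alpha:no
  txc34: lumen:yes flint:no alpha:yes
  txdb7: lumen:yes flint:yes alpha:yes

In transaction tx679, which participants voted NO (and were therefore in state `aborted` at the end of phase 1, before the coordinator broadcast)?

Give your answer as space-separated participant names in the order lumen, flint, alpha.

Answer: lumen alpha

Derivation:
Txn tx679 phase 1: lumen no -> aborted; flint yes -> prepared; alpha no -> aborted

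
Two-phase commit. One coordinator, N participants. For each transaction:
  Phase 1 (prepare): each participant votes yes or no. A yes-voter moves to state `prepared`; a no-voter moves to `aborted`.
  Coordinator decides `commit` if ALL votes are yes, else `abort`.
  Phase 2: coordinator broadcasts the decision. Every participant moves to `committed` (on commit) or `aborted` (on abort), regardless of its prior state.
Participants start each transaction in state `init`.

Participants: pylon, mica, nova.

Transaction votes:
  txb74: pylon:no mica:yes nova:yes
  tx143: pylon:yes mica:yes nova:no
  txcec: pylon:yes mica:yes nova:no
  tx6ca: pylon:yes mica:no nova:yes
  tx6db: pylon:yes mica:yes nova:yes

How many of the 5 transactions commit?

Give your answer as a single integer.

Answer: 1

Derivation:
txb74: no from pylon -> abort (commits=0)
tx143: no from nova -> abort (commits=0)
txcec: no from nova -> abort (commits=0)
tx6ca: no from mica -> abort (commits=0)
tx6db: all yes -> commit (commits=1)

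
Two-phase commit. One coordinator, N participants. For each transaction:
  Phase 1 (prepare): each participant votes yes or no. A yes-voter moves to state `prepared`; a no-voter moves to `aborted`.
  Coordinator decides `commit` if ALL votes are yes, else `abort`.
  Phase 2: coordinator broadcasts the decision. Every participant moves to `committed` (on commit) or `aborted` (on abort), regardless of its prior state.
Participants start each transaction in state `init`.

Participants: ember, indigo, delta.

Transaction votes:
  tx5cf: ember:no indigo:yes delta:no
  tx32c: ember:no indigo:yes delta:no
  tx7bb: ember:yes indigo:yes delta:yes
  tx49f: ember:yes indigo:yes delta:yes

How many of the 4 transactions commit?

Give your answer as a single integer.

Answer: 2

Derivation:
tx5cf: no from ember, delta -> abort (commits=0)
tx32c: no from ember, delta -> abort (commits=0)
tx7bb: all yes -> commit (commits=1)
tx49f: all yes -> commit (commits=2)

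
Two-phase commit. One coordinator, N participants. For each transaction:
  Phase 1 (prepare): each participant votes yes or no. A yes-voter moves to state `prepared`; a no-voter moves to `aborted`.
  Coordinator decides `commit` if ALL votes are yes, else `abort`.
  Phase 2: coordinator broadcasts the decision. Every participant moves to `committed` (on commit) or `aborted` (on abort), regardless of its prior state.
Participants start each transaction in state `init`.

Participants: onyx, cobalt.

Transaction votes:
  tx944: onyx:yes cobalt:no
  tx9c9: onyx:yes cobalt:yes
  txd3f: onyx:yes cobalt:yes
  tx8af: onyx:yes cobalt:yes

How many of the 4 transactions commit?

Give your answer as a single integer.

tx944: no from cobalt -> abort (commits=0)
tx9c9: all yes -> commit (commits=1)
txd3f: all yes -> commit (commits=2)
tx8af: all yes -> commit (commits=3)

Answer: 3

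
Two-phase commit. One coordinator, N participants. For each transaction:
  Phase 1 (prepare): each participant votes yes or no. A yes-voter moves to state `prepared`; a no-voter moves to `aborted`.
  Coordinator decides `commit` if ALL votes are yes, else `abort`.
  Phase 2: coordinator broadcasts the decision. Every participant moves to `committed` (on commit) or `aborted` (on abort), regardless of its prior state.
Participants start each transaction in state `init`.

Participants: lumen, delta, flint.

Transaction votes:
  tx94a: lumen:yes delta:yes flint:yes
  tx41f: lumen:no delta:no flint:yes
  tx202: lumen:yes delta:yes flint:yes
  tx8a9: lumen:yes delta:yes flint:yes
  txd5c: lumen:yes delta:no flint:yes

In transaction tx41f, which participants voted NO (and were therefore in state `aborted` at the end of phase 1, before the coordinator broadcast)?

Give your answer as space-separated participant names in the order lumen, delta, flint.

Txn tx41f phase 1: lumen no -> aborted; delta no -> aborted; flint yes -> prepared

Answer: lumen delta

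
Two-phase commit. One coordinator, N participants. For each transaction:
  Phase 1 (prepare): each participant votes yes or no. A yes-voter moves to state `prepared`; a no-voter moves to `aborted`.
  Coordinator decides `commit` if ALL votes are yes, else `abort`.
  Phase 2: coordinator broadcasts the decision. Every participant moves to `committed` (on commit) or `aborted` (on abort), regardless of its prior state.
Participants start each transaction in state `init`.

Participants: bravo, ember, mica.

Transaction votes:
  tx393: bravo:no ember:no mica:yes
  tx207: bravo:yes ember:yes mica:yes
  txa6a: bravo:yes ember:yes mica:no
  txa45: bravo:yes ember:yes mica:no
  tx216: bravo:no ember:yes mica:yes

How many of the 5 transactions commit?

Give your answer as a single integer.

Answer: 1

Derivation:
tx393: no from bravo, ember -> abort (commits=0)
tx207: all yes -> commit (commits=1)
txa6a: no from mica -> abort (commits=1)
txa45: no from mica -> abort (commits=1)
tx216: no from bravo -> abort (commits=1)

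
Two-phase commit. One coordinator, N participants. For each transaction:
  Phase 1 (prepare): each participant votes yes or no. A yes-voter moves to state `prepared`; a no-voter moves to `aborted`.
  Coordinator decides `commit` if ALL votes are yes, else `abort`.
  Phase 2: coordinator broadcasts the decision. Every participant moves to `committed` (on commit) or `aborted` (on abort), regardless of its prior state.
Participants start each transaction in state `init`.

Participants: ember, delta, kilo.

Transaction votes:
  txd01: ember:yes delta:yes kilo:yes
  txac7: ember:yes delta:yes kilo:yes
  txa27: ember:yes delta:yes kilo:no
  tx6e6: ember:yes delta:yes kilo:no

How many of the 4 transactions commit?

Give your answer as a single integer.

Answer: 2

Derivation:
txd01: all yes -> commit (commits=1)
txac7: all yes -> commit (commits=2)
txa27: no from kilo -> abort (commits=2)
tx6e6: no from kilo -> abort (commits=2)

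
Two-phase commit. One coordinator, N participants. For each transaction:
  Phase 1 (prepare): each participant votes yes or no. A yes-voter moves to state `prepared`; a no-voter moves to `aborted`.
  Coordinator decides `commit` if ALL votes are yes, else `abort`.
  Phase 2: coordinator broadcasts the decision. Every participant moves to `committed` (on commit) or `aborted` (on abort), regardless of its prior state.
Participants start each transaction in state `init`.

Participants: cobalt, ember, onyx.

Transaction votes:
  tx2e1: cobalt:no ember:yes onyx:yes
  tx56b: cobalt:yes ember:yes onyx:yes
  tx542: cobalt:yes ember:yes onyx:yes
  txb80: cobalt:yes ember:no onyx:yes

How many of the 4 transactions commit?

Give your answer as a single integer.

Answer: 2

Derivation:
tx2e1: no from cobalt -> abort (commits=0)
tx56b: all yes -> commit (commits=1)
tx542: all yes -> commit (commits=2)
txb80: no from ember -> abort (commits=2)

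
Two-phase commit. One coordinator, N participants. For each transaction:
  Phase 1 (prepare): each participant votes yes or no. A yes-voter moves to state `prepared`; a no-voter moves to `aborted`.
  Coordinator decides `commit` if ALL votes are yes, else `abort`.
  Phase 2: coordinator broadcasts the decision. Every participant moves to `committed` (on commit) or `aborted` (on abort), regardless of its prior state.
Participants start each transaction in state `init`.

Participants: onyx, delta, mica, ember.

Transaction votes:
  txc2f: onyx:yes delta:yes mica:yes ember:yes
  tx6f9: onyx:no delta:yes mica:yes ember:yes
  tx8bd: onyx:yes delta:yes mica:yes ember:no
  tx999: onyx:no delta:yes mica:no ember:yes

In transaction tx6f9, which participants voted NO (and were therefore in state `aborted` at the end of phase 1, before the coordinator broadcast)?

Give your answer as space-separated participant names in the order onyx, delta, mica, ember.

Answer: onyx

Derivation:
Txn tx6f9 phase 1: onyx no -> aborted; delta yes -> prepared; mica yes -> prepared; ember yes -> prepared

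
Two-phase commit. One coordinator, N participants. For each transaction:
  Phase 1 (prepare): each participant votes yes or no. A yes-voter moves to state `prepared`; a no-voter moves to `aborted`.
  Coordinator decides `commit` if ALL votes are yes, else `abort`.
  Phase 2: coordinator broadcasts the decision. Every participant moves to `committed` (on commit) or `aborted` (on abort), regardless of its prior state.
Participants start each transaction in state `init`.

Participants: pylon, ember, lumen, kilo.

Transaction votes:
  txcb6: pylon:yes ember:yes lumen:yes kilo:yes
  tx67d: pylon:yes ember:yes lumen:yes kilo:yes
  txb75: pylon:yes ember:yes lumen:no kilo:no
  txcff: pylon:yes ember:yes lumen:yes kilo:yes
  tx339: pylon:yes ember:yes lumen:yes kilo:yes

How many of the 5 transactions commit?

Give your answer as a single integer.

txcb6: all yes -> commit (commits=1)
tx67d: all yes -> commit (commits=2)
txb75: no from lumen, kilo -> abort (commits=2)
txcff: all yes -> commit (commits=3)
tx339: all yes -> commit (commits=4)

Answer: 4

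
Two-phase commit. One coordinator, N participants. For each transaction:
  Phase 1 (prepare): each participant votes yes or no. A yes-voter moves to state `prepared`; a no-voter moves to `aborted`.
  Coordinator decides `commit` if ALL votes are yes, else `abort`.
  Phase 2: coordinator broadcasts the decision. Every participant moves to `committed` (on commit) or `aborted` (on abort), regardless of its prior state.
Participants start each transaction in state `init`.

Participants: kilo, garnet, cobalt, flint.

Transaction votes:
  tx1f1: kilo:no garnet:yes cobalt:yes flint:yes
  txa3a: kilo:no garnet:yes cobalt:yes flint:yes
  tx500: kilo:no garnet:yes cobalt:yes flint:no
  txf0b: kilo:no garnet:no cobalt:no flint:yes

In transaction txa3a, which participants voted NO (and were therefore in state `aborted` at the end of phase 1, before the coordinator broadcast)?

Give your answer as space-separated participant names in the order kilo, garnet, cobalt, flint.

Answer: kilo

Derivation:
Txn txa3a phase 1: kilo no -> aborted; garnet yes -> prepared; cobalt yes -> prepared; flint yes -> prepared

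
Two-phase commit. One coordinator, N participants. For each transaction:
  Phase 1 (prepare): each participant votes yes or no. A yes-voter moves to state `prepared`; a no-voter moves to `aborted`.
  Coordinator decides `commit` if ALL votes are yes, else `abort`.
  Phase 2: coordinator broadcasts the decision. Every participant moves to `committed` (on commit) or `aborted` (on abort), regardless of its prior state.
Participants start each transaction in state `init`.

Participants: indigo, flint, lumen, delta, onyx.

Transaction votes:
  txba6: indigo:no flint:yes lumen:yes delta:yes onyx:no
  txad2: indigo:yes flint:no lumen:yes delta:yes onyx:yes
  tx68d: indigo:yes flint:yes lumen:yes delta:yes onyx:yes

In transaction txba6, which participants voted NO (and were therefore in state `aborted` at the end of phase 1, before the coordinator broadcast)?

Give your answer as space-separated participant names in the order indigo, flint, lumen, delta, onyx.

Txn txba6 phase 1: indigo no -> aborted; flint yes -> prepared; lumen yes -> prepared; delta yes -> prepared; onyx no -> aborted

Answer: indigo onyx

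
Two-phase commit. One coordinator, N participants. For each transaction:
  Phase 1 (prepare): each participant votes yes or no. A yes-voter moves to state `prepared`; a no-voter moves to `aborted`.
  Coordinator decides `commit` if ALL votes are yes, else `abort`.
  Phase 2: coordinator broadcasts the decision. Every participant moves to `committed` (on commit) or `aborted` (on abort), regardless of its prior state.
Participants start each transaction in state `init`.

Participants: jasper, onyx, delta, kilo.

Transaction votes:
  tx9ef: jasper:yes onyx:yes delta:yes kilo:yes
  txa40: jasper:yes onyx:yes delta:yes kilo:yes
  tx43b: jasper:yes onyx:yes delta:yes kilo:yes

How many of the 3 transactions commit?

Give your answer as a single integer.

tx9ef: all yes -> commit (commits=1)
txa40: all yes -> commit (commits=2)
tx43b: all yes -> commit (commits=3)

Answer: 3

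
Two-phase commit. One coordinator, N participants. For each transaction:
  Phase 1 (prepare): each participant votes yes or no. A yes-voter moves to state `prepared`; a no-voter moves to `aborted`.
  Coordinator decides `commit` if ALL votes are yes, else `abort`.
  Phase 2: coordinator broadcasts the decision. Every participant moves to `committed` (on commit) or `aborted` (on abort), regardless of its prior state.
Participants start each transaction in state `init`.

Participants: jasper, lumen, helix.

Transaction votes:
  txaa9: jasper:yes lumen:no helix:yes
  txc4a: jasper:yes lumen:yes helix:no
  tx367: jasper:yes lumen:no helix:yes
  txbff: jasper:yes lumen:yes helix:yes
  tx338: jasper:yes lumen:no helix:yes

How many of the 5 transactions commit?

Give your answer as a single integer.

txaa9: no from lumen -> abort (commits=0)
txc4a: no from helix -> abort (commits=0)
tx367: no from lumen -> abort (commits=0)
txbff: all yes -> commit (commits=1)
tx338: no from lumen -> abort (commits=1)

Answer: 1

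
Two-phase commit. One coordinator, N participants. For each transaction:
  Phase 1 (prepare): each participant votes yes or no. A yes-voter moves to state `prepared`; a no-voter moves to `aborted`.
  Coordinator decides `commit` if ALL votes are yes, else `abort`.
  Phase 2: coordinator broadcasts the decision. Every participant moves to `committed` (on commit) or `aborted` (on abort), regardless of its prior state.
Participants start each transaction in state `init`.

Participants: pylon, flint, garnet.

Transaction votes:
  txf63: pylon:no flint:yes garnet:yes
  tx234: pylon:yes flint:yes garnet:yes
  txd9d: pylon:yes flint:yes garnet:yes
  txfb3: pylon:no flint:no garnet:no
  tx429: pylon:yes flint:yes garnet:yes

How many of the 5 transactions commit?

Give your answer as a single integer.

Answer: 3

Derivation:
txf63: no from pylon -> abort (commits=0)
tx234: all yes -> commit (commits=1)
txd9d: all yes -> commit (commits=2)
txfb3: no from pylon, flint, garnet -> abort (commits=2)
tx429: all yes -> commit (commits=3)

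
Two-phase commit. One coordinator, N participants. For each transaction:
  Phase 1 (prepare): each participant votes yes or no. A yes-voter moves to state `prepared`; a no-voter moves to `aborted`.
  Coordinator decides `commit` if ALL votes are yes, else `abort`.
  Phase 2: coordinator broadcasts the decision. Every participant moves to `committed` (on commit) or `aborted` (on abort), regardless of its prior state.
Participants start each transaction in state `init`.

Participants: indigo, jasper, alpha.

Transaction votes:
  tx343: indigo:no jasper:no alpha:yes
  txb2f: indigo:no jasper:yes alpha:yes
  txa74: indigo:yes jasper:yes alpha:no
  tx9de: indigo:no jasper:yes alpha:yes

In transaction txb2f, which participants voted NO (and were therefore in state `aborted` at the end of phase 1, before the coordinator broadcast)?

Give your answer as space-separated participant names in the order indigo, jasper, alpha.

Txn txb2f phase 1: indigo no -> aborted; jasper yes -> prepared; alpha yes -> prepared

Answer: indigo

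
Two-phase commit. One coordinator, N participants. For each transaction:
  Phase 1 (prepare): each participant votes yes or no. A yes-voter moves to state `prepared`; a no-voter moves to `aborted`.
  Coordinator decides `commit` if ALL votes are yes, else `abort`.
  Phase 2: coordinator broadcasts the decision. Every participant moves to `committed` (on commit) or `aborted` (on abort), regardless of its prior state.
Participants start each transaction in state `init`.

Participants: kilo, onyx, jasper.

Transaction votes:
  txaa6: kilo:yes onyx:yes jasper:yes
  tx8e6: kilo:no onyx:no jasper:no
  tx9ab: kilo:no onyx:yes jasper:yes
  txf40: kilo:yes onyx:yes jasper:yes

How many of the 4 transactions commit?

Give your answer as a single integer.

Answer: 2

Derivation:
txaa6: all yes -> commit (commits=1)
tx8e6: no from kilo, onyx, jasper -> abort (commits=1)
tx9ab: no from kilo -> abort (commits=1)
txf40: all yes -> commit (commits=2)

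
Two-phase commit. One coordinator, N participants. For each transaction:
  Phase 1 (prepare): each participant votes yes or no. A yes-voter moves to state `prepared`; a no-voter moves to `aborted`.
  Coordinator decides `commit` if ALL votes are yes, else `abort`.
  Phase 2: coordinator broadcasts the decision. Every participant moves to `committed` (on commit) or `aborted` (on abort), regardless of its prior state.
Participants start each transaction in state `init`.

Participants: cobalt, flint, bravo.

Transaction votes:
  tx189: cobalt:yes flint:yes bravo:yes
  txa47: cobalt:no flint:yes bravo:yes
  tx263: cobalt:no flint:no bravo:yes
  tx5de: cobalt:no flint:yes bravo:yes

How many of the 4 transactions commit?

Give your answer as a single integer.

Answer: 1

Derivation:
tx189: all yes -> commit (commits=1)
txa47: no from cobalt -> abort (commits=1)
tx263: no from cobalt, flint -> abort (commits=1)
tx5de: no from cobalt -> abort (commits=1)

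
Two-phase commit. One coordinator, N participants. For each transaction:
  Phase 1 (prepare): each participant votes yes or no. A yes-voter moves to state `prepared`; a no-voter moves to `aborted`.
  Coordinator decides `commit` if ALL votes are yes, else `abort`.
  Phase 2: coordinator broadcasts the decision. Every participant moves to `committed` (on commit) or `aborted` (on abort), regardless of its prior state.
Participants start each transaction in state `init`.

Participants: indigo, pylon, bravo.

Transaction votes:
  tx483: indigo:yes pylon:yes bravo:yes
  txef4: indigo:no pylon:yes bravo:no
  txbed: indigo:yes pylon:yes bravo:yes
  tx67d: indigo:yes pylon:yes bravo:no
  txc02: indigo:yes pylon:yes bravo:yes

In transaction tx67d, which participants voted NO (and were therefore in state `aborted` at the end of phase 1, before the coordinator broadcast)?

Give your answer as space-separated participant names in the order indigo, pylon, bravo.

Answer: bravo

Derivation:
Txn tx67d phase 1: indigo yes -> prepared; pylon yes -> prepared; bravo no -> aborted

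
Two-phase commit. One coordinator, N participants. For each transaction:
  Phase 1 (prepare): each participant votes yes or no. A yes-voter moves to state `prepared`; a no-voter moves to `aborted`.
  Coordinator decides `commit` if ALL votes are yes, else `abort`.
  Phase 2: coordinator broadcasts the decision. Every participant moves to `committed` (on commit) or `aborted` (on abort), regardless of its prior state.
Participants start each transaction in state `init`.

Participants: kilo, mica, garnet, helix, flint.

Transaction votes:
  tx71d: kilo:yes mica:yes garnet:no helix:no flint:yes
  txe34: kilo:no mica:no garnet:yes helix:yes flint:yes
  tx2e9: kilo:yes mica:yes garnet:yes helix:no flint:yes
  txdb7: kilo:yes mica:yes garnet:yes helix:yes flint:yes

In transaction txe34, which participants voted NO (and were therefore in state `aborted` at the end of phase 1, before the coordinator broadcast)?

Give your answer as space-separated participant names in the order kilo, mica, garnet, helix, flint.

Answer: kilo mica

Derivation:
Txn txe34 phase 1: kilo no -> aborted; mica no -> aborted; garnet yes -> prepared; helix yes -> prepared; flint yes -> prepared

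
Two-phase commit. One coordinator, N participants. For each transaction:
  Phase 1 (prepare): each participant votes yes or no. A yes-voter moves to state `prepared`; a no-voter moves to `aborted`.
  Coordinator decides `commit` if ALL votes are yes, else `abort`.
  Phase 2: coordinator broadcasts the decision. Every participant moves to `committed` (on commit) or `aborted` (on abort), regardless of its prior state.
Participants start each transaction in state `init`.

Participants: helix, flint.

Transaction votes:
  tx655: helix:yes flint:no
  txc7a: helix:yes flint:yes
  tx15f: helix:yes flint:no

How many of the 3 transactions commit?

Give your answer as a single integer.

Answer: 1

Derivation:
tx655: no from flint -> abort (commits=0)
txc7a: all yes -> commit (commits=1)
tx15f: no from flint -> abort (commits=1)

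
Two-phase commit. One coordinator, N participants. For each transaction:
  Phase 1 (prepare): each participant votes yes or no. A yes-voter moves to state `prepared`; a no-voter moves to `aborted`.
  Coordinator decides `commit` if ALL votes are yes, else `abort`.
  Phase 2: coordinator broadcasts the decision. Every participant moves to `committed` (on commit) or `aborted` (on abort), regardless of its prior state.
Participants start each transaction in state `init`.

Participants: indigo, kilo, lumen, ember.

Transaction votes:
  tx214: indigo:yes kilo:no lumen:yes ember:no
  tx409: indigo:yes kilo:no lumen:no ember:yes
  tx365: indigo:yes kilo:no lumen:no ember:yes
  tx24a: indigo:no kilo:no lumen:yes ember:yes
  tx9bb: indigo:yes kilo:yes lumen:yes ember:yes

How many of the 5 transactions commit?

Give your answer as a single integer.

Answer: 1

Derivation:
tx214: no from kilo, ember -> abort (commits=0)
tx409: no from kilo, lumen -> abort (commits=0)
tx365: no from kilo, lumen -> abort (commits=0)
tx24a: no from indigo, kilo -> abort (commits=0)
tx9bb: all yes -> commit (commits=1)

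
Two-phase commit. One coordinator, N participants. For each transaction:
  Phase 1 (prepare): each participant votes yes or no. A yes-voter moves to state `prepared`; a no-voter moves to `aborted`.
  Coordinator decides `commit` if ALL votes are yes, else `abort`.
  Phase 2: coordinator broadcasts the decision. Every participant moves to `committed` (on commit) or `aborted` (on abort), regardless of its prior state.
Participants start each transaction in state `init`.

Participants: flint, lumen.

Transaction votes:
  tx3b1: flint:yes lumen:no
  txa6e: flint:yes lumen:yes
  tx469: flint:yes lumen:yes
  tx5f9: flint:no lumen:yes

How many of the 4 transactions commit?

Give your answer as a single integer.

Answer: 2

Derivation:
tx3b1: no from lumen -> abort (commits=0)
txa6e: all yes -> commit (commits=1)
tx469: all yes -> commit (commits=2)
tx5f9: no from flint -> abort (commits=2)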